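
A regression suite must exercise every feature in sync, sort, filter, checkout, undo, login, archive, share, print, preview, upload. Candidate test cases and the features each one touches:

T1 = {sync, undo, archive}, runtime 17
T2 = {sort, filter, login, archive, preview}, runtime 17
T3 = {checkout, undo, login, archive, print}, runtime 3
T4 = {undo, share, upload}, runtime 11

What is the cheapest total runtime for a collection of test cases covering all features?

T1, T2, T3, T4 cover every feature at runtime 17 + 17 + 3 + 11 = 48.
Any cover uses at least 4 test cases; among all covering selections none totals below 48.

48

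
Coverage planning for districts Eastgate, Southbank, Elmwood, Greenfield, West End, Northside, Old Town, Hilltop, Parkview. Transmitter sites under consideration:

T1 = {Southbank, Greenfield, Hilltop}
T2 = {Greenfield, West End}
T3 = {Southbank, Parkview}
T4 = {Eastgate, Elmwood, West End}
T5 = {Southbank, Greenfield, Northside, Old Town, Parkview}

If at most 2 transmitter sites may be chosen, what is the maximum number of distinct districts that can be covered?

Choosing T4, T5 covers {Eastgate, Southbank, Elmwood, Greenfield, West End, Northside, Old Town, Parkview} — 8 districts.
No choice of 2 transmitter sites does better; here Hilltop is left uncovered.

8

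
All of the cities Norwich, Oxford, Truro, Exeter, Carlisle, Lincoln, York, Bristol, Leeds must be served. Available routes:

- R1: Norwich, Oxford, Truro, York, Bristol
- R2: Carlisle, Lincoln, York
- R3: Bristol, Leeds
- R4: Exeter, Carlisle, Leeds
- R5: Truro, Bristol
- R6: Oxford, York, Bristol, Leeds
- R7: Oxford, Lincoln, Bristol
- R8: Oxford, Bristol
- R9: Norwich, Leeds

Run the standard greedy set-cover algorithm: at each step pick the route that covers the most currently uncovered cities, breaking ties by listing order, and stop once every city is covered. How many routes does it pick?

3

Pick 1: R1 covers 5 new cities (Norwich, Oxford, Truro, York, Bristol).
Pick 2: R4 covers 3 new cities (Exeter, Carlisle, Leeds).
Pick 3: R2 covers 1 new cities (Lincoln).
Greedy uses 3 routes.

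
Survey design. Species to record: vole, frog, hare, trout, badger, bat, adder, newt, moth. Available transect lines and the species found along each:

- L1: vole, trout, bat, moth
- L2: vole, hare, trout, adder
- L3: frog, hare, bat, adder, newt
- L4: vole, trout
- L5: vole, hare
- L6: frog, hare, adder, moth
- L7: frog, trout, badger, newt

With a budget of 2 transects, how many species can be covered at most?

Choosing L1, L3 covers {vole, frog, hare, trout, bat, adder, newt, moth} — 8 species.
No choice of 2 transects does better; here badger is left uncovered.

8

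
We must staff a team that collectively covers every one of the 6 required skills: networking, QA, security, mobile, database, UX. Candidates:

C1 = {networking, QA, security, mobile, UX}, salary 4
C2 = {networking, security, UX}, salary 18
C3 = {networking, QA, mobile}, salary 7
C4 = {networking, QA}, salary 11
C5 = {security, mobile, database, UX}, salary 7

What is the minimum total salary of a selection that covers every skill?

11

C1, C5 cover every skill at salary 4 + 7 = 11.
Any cover uses at least 2 candidates; among all covering selections none totals below 11.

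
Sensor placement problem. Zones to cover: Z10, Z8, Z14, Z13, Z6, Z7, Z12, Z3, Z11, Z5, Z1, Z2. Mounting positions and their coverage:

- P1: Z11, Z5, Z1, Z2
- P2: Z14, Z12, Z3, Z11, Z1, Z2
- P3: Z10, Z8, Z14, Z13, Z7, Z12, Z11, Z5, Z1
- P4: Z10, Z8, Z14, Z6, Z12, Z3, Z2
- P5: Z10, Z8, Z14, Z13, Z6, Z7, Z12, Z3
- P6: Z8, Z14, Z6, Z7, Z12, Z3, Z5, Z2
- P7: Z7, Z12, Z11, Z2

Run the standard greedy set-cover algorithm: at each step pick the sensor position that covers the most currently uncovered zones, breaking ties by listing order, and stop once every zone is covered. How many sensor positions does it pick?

Pick 1: P3 covers 9 new zones (Z10, Z8, Z14, Z13, Z7, Z12, Z11, Z5, Z1).
Pick 2: P4 covers 3 new zones (Z6, Z3, Z2).
Greedy uses 2 sensor positions.

2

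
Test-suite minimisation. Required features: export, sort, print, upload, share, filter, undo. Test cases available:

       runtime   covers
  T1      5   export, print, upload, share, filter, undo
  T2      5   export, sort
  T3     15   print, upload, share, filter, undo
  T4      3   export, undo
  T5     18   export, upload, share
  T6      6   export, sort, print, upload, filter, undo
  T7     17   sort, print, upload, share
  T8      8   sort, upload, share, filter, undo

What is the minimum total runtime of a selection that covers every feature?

T1, T2 cover every feature at runtime 5 + 5 = 10.
Any cover uses at least 2 test cases; among all covering selections none totals below 10.

10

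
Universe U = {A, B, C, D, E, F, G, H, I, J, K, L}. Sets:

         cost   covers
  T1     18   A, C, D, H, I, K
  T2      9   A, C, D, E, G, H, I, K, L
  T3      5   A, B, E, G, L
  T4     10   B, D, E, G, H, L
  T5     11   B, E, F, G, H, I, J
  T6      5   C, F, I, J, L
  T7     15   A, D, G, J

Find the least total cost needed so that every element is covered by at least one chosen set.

19

T2, T3, T6 cover every element at cost 9 + 5 + 5 = 19.
Any cover uses at least 2 sets; among all covering selections none totals below 19.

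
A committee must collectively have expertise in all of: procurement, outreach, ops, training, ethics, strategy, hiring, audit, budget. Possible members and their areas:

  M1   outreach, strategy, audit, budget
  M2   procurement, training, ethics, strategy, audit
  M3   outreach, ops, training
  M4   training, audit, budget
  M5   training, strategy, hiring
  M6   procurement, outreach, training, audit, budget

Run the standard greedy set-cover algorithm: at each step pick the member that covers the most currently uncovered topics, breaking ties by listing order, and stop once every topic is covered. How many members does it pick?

4

Pick 1: M2 covers 5 new topics (procurement, training, ethics, strategy, audit).
Pick 2: M1 covers 2 new topics (outreach, budget).
Pick 3: M3 covers 1 new topics (ops).
Pick 4: M5 covers 1 new topics (hiring).
Greedy uses 4 members.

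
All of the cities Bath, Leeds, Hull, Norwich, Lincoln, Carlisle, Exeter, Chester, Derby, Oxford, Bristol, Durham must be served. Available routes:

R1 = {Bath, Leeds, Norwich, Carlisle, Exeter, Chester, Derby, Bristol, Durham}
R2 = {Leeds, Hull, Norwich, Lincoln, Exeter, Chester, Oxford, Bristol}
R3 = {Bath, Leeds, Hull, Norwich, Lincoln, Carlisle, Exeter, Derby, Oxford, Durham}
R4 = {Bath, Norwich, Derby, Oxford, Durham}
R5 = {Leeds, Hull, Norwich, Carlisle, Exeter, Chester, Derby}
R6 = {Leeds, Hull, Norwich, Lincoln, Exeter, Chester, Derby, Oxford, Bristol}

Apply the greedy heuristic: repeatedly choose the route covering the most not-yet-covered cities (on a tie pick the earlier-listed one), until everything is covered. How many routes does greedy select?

2

Pick 1: R3 covers 10 new cities (Bath, Leeds, Hull, Norwich, Lincoln, Carlisle, Exeter, Derby, Oxford, Durham).
Pick 2: R1 covers 2 new cities (Chester, Bristol).
Greedy uses 2 routes.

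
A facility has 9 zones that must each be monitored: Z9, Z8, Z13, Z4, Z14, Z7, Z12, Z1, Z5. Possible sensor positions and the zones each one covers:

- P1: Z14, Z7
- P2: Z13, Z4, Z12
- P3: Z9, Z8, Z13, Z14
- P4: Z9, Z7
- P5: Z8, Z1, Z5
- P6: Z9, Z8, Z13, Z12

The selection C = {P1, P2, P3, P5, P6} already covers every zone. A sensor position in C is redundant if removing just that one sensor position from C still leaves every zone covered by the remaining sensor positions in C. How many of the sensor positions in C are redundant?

Drop P1: Z7 uncovered — not redundant.
Drop P2: Z4 uncovered — not redundant.
Drop P3: the rest still cover every zone — redundant.
Drop P5: Z1, Z5 uncovered — not redundant.
Drop P6: the rest still cover every zone — redundant.
2 redundant: P3, P6.

2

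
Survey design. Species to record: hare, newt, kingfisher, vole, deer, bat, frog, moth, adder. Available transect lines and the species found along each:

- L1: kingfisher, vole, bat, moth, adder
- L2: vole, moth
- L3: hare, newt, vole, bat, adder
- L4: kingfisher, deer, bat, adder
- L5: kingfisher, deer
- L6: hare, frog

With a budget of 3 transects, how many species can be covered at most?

Choosing L1, L3, L4 covers {hare, newt, kingfisher, vole, deer, bat, moth, adder} — 8 species.
No choice of 3 transects does better; here frog is left uncovered.

8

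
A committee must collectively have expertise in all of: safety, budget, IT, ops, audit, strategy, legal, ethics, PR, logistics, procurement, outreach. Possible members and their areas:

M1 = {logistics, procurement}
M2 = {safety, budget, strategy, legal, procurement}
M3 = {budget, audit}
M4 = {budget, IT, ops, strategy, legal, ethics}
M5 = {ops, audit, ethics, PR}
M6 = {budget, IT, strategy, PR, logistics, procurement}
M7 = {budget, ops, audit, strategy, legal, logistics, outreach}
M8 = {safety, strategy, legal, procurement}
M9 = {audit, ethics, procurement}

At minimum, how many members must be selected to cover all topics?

M2, M4, M5, M7 together cover {safety, budget, IT, ops, audit, strategy, legal, ethics, PR, logistics, procurement, outreach} — every topic.
No 3 of the 9 members cover everything (all 84 triples fall short), so 4 is minimum.

4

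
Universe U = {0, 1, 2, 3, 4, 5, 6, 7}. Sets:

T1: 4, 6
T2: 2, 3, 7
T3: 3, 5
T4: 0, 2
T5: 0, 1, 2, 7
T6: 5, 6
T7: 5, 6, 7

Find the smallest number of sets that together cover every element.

3

T1, T3, T5 together cover {0, 1, 2, 3, 4, 5, 6, 7} — every element.
No 2 of the 7 sets cover everything (all 21 pairs fall short), so 3 is minimum.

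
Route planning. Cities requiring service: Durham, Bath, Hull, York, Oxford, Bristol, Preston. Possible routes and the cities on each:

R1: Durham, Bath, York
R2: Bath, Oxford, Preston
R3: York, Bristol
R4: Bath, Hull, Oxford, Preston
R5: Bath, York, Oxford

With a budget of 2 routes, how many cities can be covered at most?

6

Choosing R1, R4 covers {Durham, Bath, Hull, York, Oxford, Preston} — 6 cities.
No choice of 2 routes does better; here Bristol is left uncovered.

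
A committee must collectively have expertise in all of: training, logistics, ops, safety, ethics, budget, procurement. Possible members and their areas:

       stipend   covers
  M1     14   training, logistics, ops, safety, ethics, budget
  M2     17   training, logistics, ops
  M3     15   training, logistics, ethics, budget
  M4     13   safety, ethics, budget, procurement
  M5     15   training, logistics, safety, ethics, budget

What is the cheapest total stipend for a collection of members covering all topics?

M1, M4 cover every topic at stipend 14 + 13 = 27.
Any cover uses at least 2 members; among all covering selections none totals below 27.

27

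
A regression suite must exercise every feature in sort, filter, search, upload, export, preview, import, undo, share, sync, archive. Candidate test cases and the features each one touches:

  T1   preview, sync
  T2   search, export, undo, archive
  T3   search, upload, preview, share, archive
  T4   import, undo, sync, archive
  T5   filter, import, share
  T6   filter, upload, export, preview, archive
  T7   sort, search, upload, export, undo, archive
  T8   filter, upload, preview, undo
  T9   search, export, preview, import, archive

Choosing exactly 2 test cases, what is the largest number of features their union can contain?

9

Choosing T5, T7 covers {sort, filter, search, upload, export, import, undo, share, archive} — 9 features.
No choice of 2 test cases does better; here preview, sync are left uncovered.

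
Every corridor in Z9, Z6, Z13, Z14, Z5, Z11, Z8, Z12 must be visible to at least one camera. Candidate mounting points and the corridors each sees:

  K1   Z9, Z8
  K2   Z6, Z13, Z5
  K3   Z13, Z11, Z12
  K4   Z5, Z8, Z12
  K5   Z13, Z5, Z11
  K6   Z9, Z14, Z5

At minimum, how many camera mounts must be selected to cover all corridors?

4

K1, K2, K3, K6 together cover {Z9, Z6, Z13, Z14, Z5, Z11, Z8, Z12} — every corridor.
No 3 of the 6 camera mounts cover everything (all 20 triples fall short), so 4 is minimum.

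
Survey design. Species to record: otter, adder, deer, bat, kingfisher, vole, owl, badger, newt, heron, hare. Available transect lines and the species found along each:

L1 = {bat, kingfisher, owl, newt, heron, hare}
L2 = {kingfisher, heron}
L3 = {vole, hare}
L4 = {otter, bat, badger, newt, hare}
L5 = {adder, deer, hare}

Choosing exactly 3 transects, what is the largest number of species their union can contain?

Choosing L1, L4, L5 covers {otter, adder, deer, bat, kingfisher, owl, badger, newt, heron, hare} — 10 species.
No choice of 3 transects does better; here vole is left uncovered.

10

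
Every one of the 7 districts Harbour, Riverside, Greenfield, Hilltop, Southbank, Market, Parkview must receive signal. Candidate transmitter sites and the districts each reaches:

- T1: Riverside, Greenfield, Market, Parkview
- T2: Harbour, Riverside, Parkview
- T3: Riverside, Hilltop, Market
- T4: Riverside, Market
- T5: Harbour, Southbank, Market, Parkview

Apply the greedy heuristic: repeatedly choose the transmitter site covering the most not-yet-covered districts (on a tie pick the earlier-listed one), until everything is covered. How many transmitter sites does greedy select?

3

Pick 1: T1 covers 4 new districts (Riverside, Greenfield, Market, Parkview).
Pick 2: T5 covers 2 new districts (Harbour, Southbank).
Pick 3: T3 covers 1 new districts (Hilltop).
Greedy uses 3 transmitter sites.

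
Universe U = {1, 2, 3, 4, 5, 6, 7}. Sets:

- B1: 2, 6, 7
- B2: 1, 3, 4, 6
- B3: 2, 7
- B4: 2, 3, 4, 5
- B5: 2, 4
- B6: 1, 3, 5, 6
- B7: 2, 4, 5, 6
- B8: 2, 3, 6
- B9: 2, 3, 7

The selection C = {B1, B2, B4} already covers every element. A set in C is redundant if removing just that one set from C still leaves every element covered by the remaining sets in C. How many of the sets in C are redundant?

0

Drop B1: 7 uncovered — not redundant.
Drop B2: 1 uncovered — not redundant.
Drop B4: 5 uncovered — not redundant.
None of the sets in C is redundant.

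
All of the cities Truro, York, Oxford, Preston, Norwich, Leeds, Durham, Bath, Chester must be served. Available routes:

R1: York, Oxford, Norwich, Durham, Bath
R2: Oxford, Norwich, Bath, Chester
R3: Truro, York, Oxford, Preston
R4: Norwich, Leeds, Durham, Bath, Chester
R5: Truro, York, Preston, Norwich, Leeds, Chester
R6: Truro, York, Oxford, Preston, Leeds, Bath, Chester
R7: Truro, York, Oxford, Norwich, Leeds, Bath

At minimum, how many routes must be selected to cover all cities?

R1, R5 together cover {Truro, York, Oxford, Preston, Norwich, Leeds, Durham, Bath, Chester} — every city.
No single route contains all 9 cities, so 2 is optimal.

2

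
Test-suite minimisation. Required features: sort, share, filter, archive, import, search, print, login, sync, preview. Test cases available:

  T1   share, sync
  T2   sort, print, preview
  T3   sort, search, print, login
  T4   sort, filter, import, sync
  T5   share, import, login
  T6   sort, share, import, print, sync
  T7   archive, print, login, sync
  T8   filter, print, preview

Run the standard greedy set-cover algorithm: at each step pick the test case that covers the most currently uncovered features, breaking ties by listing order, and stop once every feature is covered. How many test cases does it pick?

4

Pick 1: T6 covers 5 new features (sort, share, import, print, sync).
Pick 2: T3 covers 2 new features (search, login).
Pick 3: T8 covers 2 new features (filter, preview).
Pick 4: T7 covers 1 new features (archive).
Greedy uses 4 test cases.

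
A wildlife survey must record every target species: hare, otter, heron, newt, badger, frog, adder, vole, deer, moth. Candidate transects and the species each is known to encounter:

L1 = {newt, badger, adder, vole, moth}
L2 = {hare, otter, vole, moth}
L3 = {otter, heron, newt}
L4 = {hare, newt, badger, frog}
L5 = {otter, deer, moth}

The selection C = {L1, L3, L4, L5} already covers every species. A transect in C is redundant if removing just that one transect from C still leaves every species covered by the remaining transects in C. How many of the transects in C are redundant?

0

Drop L1: adder, vole uncovered — not redundant.
Drop L3: heron uncovered — not redundant.
Drop L4: hare, frog uncovered — not redundant.
Drop L5: deer uncovered — not redundant.
None of the transects in C is redundant.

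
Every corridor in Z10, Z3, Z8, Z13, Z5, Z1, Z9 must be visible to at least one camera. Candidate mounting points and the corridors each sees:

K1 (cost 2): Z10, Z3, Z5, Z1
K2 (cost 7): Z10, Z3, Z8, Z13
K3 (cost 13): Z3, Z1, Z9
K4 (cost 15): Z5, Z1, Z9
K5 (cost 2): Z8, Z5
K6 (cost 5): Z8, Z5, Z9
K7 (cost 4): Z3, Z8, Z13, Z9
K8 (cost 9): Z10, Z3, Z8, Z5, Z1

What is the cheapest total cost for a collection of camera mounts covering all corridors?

6

K1, K7 cover every corridor at cost 2 + 4 = 6.
Any cover uses at least 2 camera mounts; among all covering selections none totals below 6.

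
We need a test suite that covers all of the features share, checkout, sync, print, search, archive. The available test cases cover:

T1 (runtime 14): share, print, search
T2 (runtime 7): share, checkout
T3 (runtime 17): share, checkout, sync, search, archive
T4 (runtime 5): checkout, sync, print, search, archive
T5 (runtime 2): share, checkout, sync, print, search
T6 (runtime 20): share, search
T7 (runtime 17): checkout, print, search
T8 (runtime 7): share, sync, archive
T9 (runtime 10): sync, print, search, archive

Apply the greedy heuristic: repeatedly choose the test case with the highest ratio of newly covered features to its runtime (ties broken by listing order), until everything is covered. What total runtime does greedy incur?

7

Pick 1: T5 adds 5 new (share, checkout, sync, print, search) at runtime 2 (ratio 5/2).
Pick 2: T4 adds 1 new (archive) at runtime 5 (ratio 1/5).
Greedy total runtime: 2 + 5 = 7.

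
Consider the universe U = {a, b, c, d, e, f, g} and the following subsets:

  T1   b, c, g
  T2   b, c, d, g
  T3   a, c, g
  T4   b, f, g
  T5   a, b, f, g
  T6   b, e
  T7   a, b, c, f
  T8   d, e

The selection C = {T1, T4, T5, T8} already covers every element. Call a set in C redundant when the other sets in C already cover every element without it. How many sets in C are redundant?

Drop T1: c uncovered — not redundant.
Drop T4: the rest still cover every element — redundant.
Drop T5: a uncovered — not redundant.
Drop T8: d, e uncovered — not redundant.
1 redundant: T4.

1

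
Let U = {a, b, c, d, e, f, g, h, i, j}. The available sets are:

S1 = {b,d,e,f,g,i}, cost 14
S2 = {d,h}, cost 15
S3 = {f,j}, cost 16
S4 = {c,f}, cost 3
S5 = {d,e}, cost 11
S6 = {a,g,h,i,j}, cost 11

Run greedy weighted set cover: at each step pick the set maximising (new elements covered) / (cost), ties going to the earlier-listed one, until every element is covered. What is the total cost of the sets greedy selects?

Pick 1: S4 adds 2 new (c, f) at cost 3 (ratio 2/3).
Pick 2: S6 adds 5 new (a, g, h, i, j) at cost 11 (ratio 5/11).
Pick 3: S1 adds 3 new (b, d, e) at cost 14 (ratio 3/14).
Greedy total cost: 3 + 11 + 14 = 28.

28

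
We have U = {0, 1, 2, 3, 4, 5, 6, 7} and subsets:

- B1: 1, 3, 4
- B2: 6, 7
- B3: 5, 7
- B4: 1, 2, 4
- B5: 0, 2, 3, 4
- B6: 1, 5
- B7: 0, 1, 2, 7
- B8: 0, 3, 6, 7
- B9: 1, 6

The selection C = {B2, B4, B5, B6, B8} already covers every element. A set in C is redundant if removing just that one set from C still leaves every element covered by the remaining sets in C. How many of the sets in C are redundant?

Drop B2: the rest still cover every element — redundant.
Drop B4: the rest still cover every element — redundant.
Drop B5: the rest still cover every element — redundant.
Drop B6: 5 uncovered — not redundant.
Drop B8: the rest still cover every element — redundant.
4 redundant: B2, B4, B5, B8.

4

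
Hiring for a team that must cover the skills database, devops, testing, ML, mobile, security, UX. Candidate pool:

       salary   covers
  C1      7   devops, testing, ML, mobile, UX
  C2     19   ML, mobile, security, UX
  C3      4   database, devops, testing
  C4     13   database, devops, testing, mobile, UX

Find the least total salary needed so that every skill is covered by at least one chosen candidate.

23

C2, C3 cover every skill at salary 19 + 4 = 23.
Any cover uses at least 2 candidates; among all covering selections none totals below 23.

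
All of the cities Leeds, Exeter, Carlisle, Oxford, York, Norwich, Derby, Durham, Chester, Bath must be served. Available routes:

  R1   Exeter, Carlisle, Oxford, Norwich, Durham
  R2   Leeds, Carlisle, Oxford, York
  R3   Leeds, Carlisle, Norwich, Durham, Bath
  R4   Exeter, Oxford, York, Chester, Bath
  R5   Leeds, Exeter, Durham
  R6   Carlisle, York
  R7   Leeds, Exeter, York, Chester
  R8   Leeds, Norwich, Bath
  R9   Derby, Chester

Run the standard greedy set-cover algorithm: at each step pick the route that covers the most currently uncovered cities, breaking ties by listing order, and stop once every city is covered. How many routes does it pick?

Pick 1: R1 covers 5 new cities (Exeter, Carlisle, Oxford, Norwich, Durham).
Pick 2: R4 covers 3 new cities (York, Chester, Bath).
Pick 3: R2 covers 1 new cities (Leeds).
Pick 4: R9 covers 1 new cities (Derby).
Greedy uses 4 routes. (The true minimum is 3.)

4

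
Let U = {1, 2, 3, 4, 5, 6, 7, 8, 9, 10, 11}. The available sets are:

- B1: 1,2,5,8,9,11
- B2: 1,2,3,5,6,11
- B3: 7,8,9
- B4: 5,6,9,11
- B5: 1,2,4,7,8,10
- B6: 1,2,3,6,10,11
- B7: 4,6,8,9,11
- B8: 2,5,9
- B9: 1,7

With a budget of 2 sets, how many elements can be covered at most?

10

Choosing B2, B5 covers {1, 2, 3, 4, 5, 6, 7, 8, 10, 11} — 10 elements.
No choice of 2 sets does better; here 9 is left uncovered.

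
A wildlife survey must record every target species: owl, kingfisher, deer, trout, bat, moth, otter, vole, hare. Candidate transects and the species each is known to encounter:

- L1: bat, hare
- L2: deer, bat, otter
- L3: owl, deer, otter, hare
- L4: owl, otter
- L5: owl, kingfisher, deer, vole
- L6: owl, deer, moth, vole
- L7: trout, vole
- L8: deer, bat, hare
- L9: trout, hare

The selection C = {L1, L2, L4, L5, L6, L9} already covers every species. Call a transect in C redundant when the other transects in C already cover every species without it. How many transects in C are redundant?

Drop L1: the rest still cover every species — redundant.
Drop L2: the rest still cover every species — redundant.
Drop L4: the rest still cover every species — redundant.
Drop L5: kingfisher uncovered — not redundant.
Drop L6: moth uncovered — not redundant.
Drop L9: trout uncovered — not redundant.
3 redundant: L1, L2, L4.

3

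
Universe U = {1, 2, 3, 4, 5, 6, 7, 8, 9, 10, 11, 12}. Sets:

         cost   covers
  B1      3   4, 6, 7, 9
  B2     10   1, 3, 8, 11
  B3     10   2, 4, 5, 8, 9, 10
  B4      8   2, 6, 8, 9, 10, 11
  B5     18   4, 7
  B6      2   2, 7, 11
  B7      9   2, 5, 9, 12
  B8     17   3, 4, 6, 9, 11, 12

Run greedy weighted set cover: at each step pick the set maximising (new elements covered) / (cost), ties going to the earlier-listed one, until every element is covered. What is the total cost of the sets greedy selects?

Pick 1: B6 adds 3 new (2, 7, 11) at cost 2 (ratio 3/2).
Pick 2: B1 adds 3 new (4, 6, 9) at cost 3 (ratio 3/3).
Pick 3: B2 adds 3 new (1, 3, 8) at cost 10 (ratio 3/10).
Pick 4: B7 adds 2 new (5, 12) at cost 9 (ratio 2/9).
Pick 5: B4 adds 1 new (10) at cost 8 (ratio 1/8).
Greedy total cost: 2 + 3 + 10 + 9 + 8 = 32. (The true optimum is 30, so greedy overshoots here.)

32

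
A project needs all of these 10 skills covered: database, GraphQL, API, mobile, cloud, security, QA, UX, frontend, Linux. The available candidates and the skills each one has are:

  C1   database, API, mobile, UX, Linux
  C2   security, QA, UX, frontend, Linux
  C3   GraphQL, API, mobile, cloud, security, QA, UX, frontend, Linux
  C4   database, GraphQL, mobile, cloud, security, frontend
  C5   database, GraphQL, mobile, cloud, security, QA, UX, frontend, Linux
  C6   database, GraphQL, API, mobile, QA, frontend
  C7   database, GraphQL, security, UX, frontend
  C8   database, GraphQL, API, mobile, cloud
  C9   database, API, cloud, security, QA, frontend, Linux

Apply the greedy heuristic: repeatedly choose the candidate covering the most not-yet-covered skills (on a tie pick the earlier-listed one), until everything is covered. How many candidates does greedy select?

2

Pick 1: C3 covers 9 new skills (GraphQL, API, mobile, cloud, security, QA, UX, frontend, Linux).
Pick 2: C1 covers 1 new skills (database).
Greedy uses 2 candidates.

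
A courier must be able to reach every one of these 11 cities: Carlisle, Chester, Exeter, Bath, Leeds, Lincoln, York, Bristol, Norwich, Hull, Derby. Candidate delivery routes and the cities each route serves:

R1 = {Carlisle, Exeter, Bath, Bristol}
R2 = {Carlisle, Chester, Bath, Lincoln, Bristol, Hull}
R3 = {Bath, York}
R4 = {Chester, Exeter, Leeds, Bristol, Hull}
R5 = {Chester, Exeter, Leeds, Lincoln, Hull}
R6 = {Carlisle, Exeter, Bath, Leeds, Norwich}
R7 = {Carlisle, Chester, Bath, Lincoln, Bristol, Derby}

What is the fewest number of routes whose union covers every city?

4

R2, R3, R6, R7 together cover {Carlisle, Chester, Exeter, Bath, Leeds, Lincoln, York, Bristol, Norwich, Hull, Derby} — every city.
No 3 of the 7 routes cover everything (all 35 triples fall short), so 4 is minimum.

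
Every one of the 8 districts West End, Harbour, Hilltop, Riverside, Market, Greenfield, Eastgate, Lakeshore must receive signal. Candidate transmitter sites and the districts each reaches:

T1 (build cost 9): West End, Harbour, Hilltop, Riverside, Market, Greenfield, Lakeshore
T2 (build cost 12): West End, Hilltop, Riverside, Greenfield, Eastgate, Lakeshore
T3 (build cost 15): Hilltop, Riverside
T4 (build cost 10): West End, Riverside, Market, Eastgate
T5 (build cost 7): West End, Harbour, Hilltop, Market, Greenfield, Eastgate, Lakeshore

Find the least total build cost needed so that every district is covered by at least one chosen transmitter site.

16

T1, T5 cover every district at build cost 9 + 7 = 16.
Any cover uses at least 2 transmitter sites; among all covering selections none totals below 16.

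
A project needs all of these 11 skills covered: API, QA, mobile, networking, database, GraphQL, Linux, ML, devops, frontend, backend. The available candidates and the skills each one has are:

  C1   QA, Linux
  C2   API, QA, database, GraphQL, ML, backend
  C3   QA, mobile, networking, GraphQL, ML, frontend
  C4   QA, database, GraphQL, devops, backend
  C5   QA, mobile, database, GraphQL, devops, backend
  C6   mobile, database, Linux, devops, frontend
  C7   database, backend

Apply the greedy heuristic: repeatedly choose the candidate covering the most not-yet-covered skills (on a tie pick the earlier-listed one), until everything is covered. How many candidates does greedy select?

Pick 1: C2 covers 6 new skills (API, QA, database, GraphQL, ML, backend).
Pick 2: C6 covers 4 new skills (mobile, Linux, devops, frontend).
Pick 3: C3 covers 1 new skills (networking).
Greedy uses 3 candidates.

3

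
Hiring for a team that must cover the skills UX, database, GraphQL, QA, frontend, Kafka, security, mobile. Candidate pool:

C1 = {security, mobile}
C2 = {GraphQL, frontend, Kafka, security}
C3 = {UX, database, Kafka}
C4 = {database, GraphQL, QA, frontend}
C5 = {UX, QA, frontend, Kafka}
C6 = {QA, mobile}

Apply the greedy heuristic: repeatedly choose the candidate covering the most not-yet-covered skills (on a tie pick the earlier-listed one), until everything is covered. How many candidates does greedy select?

3

Pick 1: C2 covers 4 new skills (GraphQL, frontend, Kafka, security).
Pick 2: C3 covers 2 new skills (UX, database).
Pick 3: C6 covers 2 new skills (QA, mobile).
Greedy uses 3 candidates.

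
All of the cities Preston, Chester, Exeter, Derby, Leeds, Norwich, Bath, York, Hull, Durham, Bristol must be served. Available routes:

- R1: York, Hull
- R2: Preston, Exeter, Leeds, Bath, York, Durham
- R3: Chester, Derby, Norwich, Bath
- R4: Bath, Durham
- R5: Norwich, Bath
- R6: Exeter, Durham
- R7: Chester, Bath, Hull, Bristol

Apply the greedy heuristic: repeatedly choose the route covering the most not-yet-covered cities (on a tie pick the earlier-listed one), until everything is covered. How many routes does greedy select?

3

Pick 1: R2 covers 6 new cities (Preston, Exeter, Leeds, Bath, York, Durham).
Pick 2: R3 covers 3 new cities (Chester, Derby, Norwich).
Pick 3: R7 covers 2 new cities (Hull, Bristol).
Greedy uses 3 routes.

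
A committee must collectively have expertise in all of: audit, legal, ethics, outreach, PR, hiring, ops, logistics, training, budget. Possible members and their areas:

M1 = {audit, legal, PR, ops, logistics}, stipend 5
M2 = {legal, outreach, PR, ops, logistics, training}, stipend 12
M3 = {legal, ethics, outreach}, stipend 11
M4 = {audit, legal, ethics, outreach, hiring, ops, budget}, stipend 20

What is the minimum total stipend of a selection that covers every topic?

32

M2, M4 cover every topic at stipend 12 + 20 = 32.
Any cover uses at least 2 members; among all covering selections none totals below 32.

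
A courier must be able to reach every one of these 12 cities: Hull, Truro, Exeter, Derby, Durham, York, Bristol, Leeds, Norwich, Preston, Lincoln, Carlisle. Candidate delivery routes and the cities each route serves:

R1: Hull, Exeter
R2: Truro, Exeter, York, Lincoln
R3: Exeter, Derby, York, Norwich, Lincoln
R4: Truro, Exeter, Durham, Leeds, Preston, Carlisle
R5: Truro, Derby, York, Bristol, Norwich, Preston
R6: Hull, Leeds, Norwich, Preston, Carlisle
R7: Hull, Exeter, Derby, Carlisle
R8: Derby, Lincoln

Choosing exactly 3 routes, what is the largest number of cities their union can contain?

Choosing R1, R3, R4 covers {Hull, Truro, Exeter, Derby, Durham, York, Leeds, Norwich, Preston, Lincoln, Carlisle} — 11 cities.
No choice of 3 routes does better; here Bristol is left uncovered.

11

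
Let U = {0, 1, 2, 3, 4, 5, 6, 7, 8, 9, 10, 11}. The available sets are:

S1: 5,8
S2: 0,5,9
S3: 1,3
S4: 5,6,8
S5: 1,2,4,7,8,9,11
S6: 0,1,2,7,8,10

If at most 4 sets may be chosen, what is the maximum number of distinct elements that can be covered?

Choosing S3, S4, S5, S6 covers {0, 1, 2, 3, 4, 5, 6, 7, 8, 9, 10, 11} — 12 elements.
That is all 12 elements.

12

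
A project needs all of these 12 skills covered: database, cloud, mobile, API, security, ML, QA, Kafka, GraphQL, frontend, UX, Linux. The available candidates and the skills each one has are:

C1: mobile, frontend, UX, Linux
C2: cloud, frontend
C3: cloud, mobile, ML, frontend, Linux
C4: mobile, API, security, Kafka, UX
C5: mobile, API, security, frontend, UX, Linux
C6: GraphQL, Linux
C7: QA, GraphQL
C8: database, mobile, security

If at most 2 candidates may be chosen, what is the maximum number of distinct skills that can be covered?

Choosing C3, C4 covers {cloud, mobile, API, security, ML, Kafka, frontend, UX, Linux} — 9 skills.
No choice of 2 candidates does better; here database, QA, GraphQL are left uncovered.

9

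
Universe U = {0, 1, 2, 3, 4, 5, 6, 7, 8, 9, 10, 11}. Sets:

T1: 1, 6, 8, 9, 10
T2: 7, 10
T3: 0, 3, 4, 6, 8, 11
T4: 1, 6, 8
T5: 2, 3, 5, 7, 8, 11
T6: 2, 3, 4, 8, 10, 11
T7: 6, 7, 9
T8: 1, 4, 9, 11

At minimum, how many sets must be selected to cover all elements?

T1, T3, T5 together cover {0, 1, 2, 3, 4, 5, 6, 7, 8, 9, 10, 11} — every element.
No 2 of the 8 sets cover everything (all 28 pairs fall short), so 3 is minimum.

3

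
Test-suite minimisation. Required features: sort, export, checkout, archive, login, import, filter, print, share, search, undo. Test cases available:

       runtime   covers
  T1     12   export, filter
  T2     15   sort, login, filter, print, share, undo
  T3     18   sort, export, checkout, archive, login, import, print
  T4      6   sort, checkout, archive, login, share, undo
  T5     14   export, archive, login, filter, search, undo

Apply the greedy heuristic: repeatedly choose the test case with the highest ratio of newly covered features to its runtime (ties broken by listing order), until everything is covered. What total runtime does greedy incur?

Pick 1: T4 adds 6 new (sort, checkout, archive, login, share, undo) at runtime 6 (ratio 6/6).
Pick 2: T5 adds 3 new (export, filter, search) at runtime 14 (ratio 3/14).
Pick 3: T3 adds 2 new (import, print) at runtime 18 (ratio 2/18).
Greedy total runtime: 6 + 14 + 18 = 38.

38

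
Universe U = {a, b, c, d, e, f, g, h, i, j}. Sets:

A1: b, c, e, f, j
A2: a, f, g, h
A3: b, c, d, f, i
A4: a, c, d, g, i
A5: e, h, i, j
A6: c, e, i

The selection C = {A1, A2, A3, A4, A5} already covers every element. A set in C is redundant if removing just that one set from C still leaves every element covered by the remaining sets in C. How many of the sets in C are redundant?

5

Drop A1: the rest still cover every element — redundant.
Drop A2: the rest still cover every element — redundant.
Drop A3: the rest still cover every element — redundant.
Drop A4: the rest still cover every element — redundant.
Drop A5: the rest still cover every element — redundant.
5 redundant: A1, A2, A3, A4, A5.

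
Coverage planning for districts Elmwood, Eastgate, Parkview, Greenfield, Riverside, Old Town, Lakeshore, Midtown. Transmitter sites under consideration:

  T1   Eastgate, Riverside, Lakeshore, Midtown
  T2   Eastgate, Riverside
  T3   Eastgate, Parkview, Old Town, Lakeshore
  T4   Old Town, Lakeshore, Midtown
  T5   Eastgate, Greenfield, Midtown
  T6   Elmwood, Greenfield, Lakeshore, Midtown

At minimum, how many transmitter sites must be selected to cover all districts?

T1, T3, T6 together cover {Elmwood, Eastgate, Parkview, Greenfield, Riverside, Old Town, Lakeshore, Midtown} — every district.
No 2 of the 6 transmitter sites cover everything (all 15 pairs fall short), so 3 is minimum.

3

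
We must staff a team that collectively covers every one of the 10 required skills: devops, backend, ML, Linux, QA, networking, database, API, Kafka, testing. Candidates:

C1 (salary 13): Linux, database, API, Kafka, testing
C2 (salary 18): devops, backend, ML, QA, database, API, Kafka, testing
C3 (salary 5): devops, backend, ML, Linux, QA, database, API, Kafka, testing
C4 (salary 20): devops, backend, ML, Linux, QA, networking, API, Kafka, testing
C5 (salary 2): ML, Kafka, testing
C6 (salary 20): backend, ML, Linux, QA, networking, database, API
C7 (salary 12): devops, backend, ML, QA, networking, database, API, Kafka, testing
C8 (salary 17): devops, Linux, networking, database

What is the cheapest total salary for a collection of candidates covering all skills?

17

C3, C7 cover every skill at salary 5 + 12 = 17.
Any cover uses at least 2 candidates; among all covering selections none totals below 17.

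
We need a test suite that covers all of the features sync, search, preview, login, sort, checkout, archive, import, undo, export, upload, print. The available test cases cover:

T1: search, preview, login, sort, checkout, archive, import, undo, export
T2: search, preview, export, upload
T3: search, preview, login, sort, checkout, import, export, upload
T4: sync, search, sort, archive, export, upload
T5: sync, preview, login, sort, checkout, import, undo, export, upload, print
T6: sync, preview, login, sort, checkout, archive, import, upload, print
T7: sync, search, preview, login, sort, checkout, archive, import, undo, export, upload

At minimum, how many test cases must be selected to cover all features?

2

T1, T5 together cover {sync, search, preview, login, sort, checkout, archive, import, undo, export, upload, print} — every feature.
No single test case contains all 12 features, so 2 is optimal.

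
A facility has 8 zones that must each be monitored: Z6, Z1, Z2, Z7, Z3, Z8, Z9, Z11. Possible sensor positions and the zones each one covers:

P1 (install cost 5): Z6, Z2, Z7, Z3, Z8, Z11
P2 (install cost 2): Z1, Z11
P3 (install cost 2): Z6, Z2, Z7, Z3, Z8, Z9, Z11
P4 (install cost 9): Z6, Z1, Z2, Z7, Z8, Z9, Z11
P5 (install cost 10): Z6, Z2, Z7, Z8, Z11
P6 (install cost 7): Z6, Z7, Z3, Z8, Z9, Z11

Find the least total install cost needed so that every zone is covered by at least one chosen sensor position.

P2, P3 cover every zone at install cost 2 + 2 = 4.
Any cover uses at least 2 sensor positions; among all covering selections none totals below 4.

4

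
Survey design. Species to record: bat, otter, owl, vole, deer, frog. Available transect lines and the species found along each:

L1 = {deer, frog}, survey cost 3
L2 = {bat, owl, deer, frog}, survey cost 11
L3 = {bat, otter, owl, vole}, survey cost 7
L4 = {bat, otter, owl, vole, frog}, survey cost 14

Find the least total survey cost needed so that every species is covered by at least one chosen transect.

10

L1, L3 cover every species at survey cost 3 + 7 = 10.
Any cover uses at least 2 transects; among all covering selections none totals below 10.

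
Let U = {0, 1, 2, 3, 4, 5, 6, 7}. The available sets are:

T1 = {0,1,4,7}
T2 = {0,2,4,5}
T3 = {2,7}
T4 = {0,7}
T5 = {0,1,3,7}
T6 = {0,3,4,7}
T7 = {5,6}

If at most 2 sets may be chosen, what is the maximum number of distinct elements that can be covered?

Choosing T2, T5 covers {0, 1, 2, 3, 4, 5, 7} — 7 elements.
No choice of 2 sets does better; here 6 is left uncovered.

7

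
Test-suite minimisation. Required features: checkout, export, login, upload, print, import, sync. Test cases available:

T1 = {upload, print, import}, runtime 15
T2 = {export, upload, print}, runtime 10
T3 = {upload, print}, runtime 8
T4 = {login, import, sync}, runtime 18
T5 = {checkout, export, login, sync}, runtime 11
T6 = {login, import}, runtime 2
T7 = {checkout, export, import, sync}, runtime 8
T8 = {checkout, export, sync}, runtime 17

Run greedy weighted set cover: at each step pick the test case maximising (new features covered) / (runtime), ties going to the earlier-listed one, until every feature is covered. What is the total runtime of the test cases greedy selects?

Pick 1: T6 adds 2 new (login, import) at runtime 2 (ratio 2/2).
Pick 2: T7 adds 3 new (checkout, export, sync) at runtime 8 (ratio 3/8).
Pick 3: T3 adds 2 new (upload, print) at runtime 8 (ratio 2/8).
Greedy total runtime: 2 + 8 + 8 = 18.

18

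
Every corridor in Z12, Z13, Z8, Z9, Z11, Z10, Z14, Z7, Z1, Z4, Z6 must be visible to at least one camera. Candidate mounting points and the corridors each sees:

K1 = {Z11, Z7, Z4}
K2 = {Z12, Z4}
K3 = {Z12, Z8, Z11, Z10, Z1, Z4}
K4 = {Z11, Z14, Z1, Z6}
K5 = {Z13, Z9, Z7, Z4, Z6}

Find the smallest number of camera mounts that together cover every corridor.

K3, K4, K5 together cover {Z12, Z13, Z8, Z9, Z11, Z10, Z14, Z7, Z1, Z4, Z6} — every corridor.
No 2 of the 5 camera mounts cover everything (all 10 pairs fall short), so 3 is minimum.

3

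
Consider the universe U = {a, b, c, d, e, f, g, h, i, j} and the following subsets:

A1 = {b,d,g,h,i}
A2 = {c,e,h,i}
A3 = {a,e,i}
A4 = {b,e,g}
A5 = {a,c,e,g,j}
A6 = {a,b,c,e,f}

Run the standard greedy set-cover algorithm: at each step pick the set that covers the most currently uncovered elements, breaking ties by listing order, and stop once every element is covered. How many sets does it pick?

Pick 1: A1 covers 5 new elements (b, d, g, h, i).
Pick 2: A5 covers 4 new elements (a, c, e, j).
Pick 3: A6 covers 1 new elements (f).
Greedy uses 3 sets.

3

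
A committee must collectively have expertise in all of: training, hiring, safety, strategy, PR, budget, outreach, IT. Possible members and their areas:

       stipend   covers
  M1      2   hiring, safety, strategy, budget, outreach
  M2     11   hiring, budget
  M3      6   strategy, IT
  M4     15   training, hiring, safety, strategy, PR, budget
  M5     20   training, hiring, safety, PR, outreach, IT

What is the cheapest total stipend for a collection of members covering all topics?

M1, M5 cover every topic at stipend 2 + 20 = 22.
Any cover uses at least 2 members; among all covering selections none totals below 22.

22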